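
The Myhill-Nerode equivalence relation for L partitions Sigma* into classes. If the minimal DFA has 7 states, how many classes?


Myhill-Nerode theorem:
Number of equivalence classes = number of states in minimal DFA
Minimal DFA states = 7
Therefore equivalence classes = 7

7


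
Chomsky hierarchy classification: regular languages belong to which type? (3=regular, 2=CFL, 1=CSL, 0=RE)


Chomsky hierarchy levels:
  Type 3: Regular (DFA/NFA/regex)
  Type 2: Context-free (PDA)
  Type 1: Context-sensitive
  Type 0: Recursively enumerable (TM)
'regular' corresponds to Type 3

3


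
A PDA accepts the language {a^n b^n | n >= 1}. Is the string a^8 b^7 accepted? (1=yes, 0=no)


Language requires equal numbers of a's and b's
PDA pushes for each 'a', pops for each 'b'
Number of a's = 8
Number of b's = 7
8 != 7 -> Reject

0


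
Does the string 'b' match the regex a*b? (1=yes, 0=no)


Pattern: a*b
String: 'b'
Pattern requires: zero or more 'a's followed by exactly one 'b'
Found 0 leading 'a's
Remaining: 'b'
Remaining is exactly 'b' -> match
Result: 1

1


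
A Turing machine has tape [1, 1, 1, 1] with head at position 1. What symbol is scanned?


Tape: [1, 1, 1, 1]
Positions: 0 1 2 3
Values:    1 1 1 1
Head at position 1
tape[1] = 1

1


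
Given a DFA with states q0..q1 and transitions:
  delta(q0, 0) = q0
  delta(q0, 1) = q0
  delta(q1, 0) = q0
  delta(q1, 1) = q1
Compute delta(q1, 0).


Looking up transition function:
delta(q1, 0) in the table
Row: q1, Column: 0
Result: q0

q0


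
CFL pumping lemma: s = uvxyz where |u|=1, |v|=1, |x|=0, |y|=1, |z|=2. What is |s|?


|s| = |u| + |v| + |x| + |y| + |z|
= 1 + 1 + 0 + 1 + 2
= 2 + 0 + 3
= 2 + 3
= 5

5


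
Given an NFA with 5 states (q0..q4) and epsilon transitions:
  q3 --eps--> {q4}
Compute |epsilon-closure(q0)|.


Starting from q0
Initialize closure = {q0}
q0 has no outgoing epsilon transitions -> nothing to add
Final closure: {q0}
Size = 1

1


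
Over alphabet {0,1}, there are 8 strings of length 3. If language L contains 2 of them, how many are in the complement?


Alphabet: {0,1}
String length: 3
Total strings of length 3 = 2^3 = 8
Strings in L = 2
Complement = total - |L|
= 8 - 2
= 6

6


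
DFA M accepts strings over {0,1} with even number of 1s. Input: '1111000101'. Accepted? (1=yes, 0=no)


DFA has 2 states: q_even (start, accept=yes) and q_odd
Processing string '1111000101' character by character:
  Position 0: read '1', 1-count=1 -> q_odd
  Position 1: read '1', 1-count=2 -> q_even
  Position 2: read '1', 1-count=3 -> q_odd
  Position 3: read '1', 1-count=4 -> q_even
  Position 4: read '0', 1-count=4 -> q_even (no change)
  Position 5: read '0', 1-count=4 -> q_even (no change)
  Position 6: read '0', 1-count=4 -> q_even (no change)
  Position 7: read '1', 1-count=5 -> q_odd
  Position 8: read '0', 1-count=5 -> q_odd (no change)
  Position 9: read '1', 1-count=6 -> q_even
Final state: q_even, total 1s = 6 (even); the DFA requires an even count -> accept

1


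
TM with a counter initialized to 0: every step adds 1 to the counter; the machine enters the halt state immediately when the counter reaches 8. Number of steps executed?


Counter starts at 0. Counting sequence:
  Step 1: counter = 1
  Step 2: counter = 2
  Step 3: counter = 3
  Step 4: counter = 4
  Step 5: counter = 5
  Step 6: counter = 6
  Step 7: counter = 7
  Step 8: counter = 8
Counter reached 8 -> halt
Total steps = 8

8


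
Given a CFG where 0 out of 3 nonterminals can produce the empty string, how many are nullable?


Nonterminals: {S, A, B}
A nonterminal is nullable if it can derive epsilon
Counting nullable nonterminals: 0
Total nullable = 0

0


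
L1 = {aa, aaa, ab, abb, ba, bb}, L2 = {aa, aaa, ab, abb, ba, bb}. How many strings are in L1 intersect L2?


L1 = {aa, aaa, ab, abb, ba, bb}
L2 = {aa, aaa, ab, abb, ba, bb}
Checking each string in L1 against L2:
  'aa': in L2? Yes
  'aaa': in L2? Yes
  'ab': in L2? Yes
  'abb': in L2? Yes
  'ba': in L2? Yes
  'bb': in L2? Yes
Intersection = {aa, aaa, ab, abb, ba, bb}
|L1 ∩ L2| = 6

6


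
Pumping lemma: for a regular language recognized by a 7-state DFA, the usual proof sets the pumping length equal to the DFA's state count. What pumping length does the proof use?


Pumping lemma for regular languages (standard proof):
Take p = |Q|, the number of DFA states.
Any string of length >= |Q| passes through |Q|+1 states while reading its first |Q| symbols,
so by pigeonhole some state repeats, giving the loop that can be pumped.
Here |Q| = 7
Therefore the proof uses p = 7

7


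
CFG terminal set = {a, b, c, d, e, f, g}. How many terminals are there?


Terminal symbols: a, b, c, d, e, f, g
Counting each: a (#1), b (#2), c (#3), d (#4), e (#5), f (#6), g (#7)
Total = 7

7


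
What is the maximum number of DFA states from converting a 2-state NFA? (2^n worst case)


NFA has 2 states
Subset construction: each DFA state = subset of NFA states
Maximum subsets = 2^2
2^2 = 4

4


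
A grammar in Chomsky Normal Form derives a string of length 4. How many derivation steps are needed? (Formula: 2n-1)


Chomsky Normal Form derivation:
String length n = 4
Each step either:
  - Splits a nonterminal into two (n-1 such steps)
  - Converts a nonterminal to terminal (n such steps)
Total = (n-1) + n = 2n - 1
= 2(4) - 1
= 8 - 1
= 7

7


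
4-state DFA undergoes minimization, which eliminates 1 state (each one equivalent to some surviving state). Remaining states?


Original DFA: 4 states
Redundant states removed: 1
Minimized states = original - removed
= 4 - 1
= 3

3


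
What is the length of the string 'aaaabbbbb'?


String: 'aaaabbbbb'
Counting characters:
  'a' appears 4 time(s)
  'b' appears 5 time(s)
Total length = 4 + 5 = 9

9


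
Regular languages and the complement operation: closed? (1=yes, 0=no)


Regular languages are closed under all standard operations:
- Union: Yes (product construction)
- Intersection: Yes (product construction)
- Complement: Yes (swap accept/reject)
- Concatenation: Yes (NFA construction)
Operation: complement -> Closed

1


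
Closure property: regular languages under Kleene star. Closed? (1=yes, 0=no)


Regular languages are closed under:
- Union (DFA product construction)
- Intersection (DFA product construction)
- Complement (swap accept/reject states)
- Concatenation (NFA construction)
- Kleene star (NFA construction)
Kleene star is in this list
Therefore: closed

1


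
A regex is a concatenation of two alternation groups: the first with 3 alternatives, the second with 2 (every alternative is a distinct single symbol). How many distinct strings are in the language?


First group: 3 alternatives
Second group: 2 alternatives
Concatenation: each choice from group 1 pairs with each from group 2
Total = 3 x 2 = 6

6


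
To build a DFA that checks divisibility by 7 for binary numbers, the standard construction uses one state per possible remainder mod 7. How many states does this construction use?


Divisibility by 7 is tracked via the remainder mod 7: 0, 1, ..., 6
The construction assigns one state to each remainder
Number of remainders = 7

7


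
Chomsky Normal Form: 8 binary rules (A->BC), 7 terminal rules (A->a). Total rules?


CNF allows two rule forms:
  A -> BC (binary): 8 rules
  A -> a (terminal): 7 rules
Total = 8 + 7 = 15

15


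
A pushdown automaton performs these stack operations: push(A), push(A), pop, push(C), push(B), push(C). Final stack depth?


Tracing stack operations:
  push(A) -> stack = [A], depth=1
  push(A) -> stack = [A,A], depth=2
  pop -> removed A, stack = [A], depth=1
  push(C) -> stack = [A,C], depth=2
  push(B) -> stack = [A,C,B], depth=3
  push(C) -> stack = [A,C,B,C], depth=4
Final depth = 4

4


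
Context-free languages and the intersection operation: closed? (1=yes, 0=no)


CFL closure properties:
  Closed under: union, concatenation, Kleene star
  NOT closed under: intersection, complement
Operation 'intersection' is in not-closed list -> No (not closed)

0


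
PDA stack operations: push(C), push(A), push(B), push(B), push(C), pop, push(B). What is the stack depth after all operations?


Tracing stack operations:
  push(C) -> stack = [C], depth=1
  push(A) -> stack = [C,A], depth=2
  push(B) -> stack = [C,A,B], depth=3
  push(B) -> stack = [C,A,B,B], depth=4
  push(C) -> stack = [C,A,B,B,C], depth=5
  pop -> removed C, stack = [C,A,B,B], depth=4
  push(B) -> stack = [C,A,B,B,B], depth=5
Final depth = 5

5


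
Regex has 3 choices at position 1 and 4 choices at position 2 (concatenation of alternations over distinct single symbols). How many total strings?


First group: 3 alternatives
Second group: 4 alternatives
Concatenation: each choice from group 1 pairs with each from group 2
Total = 3 x 4 = 12

12


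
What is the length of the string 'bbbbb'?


String: 'bbbbb'
Counting characters:
  'b' appears 5 time(s)
Total length = 0 + 5 = 5

5


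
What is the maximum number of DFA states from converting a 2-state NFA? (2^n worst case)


NFA has 2 states
Subset construction: each DFA state = subset of NFA states
Maximum subsets = 2^2
2^2 = 4

4


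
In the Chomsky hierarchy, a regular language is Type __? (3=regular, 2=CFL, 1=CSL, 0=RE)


Chomsky hierarchy levels:
  Type 3: Regular (DFA/NFA/regex)
  Type 2: Context-free (PDA)
  Type 1: Context-sensitive
  Type 0: Recursively enumerable (TM)
'regular' corresponds to Type 3

3


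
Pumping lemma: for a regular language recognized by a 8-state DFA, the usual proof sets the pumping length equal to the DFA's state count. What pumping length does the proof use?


Pumping lemma for regular languages (standard proof):
Take p = |Q|, the number of DFA states.
Any string of length >= |Q| passes through |Q|+1 states while reading its first |Q| symbols,
so by pigeonhole some state repeats, giving the loop that can be pumped.
Here |Q| = 8
Therefore the proof uses p = 8

8


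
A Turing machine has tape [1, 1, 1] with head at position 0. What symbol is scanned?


Tape: [1, 1, 1]
Positions: 0 1 2
Values:    1 1 1
Head at position 0
tape[0] = 1

1


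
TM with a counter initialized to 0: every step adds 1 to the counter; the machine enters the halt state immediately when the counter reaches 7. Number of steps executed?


Counter starts at 0. Counting sequence:
  Step 1: counter = 1
  Step 2: counter = 2
  Step 3: counter = 3
  Step 4: counter = 4
  Step 5: counter = 5
  Step 6: counter = 6
  Step 7: counter = 7
Counter reached 7 -> halt
Total steps = 7

7


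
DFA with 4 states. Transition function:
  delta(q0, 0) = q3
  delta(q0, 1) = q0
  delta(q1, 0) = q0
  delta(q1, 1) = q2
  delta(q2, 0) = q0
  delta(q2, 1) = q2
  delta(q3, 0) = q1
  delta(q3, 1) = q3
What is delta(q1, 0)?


Looking up transition function:
delta(q1, 0) in the table
Row: q1, Column: 0
Result: q0

q0


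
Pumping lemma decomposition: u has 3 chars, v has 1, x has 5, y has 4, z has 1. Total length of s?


|s| = |u| + |v| + |x| + |y| + |z|
= 3 + 1 + 5 + 4 + 1
= 4 + 5 + 5
= 9 + 5
= 14

14


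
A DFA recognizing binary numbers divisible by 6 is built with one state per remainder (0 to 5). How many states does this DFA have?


Divisibility by 6 is tracked via the remainder mod 6: 0, 1, ..., 5
The construction assigns one state to each remainder
Number of remainders = 6

6


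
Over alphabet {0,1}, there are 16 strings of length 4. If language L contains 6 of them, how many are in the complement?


Alphabet: {0,1}
String length: 4
Total strings of length 4 = 2^4 = 16
Strings in L = 6
Complement = total - |L|
= 16 - 6
= 10

10


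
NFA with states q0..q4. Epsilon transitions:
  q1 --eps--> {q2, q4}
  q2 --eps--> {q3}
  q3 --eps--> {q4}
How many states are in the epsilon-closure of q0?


Starting from q0
Initialize closure = {q0}
q0 has no outgoing epsilon transitions -> nothing to add
Final closure: {q0}
Size = 1

1


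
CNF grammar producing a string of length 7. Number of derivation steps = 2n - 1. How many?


Chomsky Normal Form derivation:
String length n = 7
Each step either:
  - Splits a nonterminal into two (n-1 such steps)
  - Converts a nonterminal to terminal (n such steps)
Total = (n-1) + n = 2n - 1
= 2(7) - 1
= 14 - 1
= 13

13


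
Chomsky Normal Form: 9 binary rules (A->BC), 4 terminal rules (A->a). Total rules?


CNF allows two rule forms:
  A -> BC (binary): 9 rules
  A -> a (terminal): 4 rules
Total = 9 + 4 = 13

13


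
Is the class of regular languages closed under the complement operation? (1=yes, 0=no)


Regular languages are closed under:
- Union (DFA product construction)
- Intersection (DFA product construction)
- Complement (swap accept/reject states)
- Concatenation (NFA construction)
- Kleene star (NFA construction)
complement is in this list
Therefore: closed

1


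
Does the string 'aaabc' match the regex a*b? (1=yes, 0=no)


Pattern: a*b
String: 'aaabc'
Pattern requires: zero or more 'a's followed by exactly one 'b'
Found 3 leading 'a's
Remaining: 'bc'
Remaining is not 'b' -> no match
Result: 0

0


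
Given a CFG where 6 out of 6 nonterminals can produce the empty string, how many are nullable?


Nonterminals: {S, A, B, C, D, E}
A nonterminal is nullable if it can derive epsilon
Counting nullable nonterminals: 6
Total nullable = 6

6


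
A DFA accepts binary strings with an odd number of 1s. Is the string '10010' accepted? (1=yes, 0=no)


DFA has 2 states: q_even (start, accept=no) and q_odd
Processing string '10010' character by character:
  Position 0: read '1', 1-count=1 -> q_odd
  Position 1: read '0', 1-count=1 -> q_odd (no change)
  Position 2: read '0', 1-count=1 -> q_odd (no change)
  Position 3: read '1', 1-count=2 -> q_even
  Position 4: read '0', 1-count=2 -> q_even (no change)
Final state: q_even, total 1s = 2 (even); the DFA requires an odd count -> reject

0


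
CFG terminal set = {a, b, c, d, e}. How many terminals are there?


Terminal symbols: a, b, c, d, e
Counting each: a (#1), b (#2), c (#3), d (#4), e (#5)
Total = 5

5


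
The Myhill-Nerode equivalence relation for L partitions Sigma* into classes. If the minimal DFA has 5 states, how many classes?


Myhill-Nerode theorem:
Number of equivalence classes = number of states in minimal DFA
Minimal DFA states = 5
Therefore equivalence classes = 5

5


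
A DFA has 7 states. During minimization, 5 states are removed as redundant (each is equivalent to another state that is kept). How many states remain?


Original DFA: 7 states
Redundant states removed: 5
Minimized states = original - removed
= 7 - 5
= 2

2


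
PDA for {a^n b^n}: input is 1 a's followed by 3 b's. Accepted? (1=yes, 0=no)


Language requires equal numbers of a's and b's
PDA pushes for each 'a', pops for each 'b'
Number of a's = 1
Number of b's = 3
1 != 3 -> Reject

0


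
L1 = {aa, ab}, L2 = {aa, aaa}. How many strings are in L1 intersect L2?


L1 = {aa, ab}
L2 = {aa, aaa}
Checking each string in L1 against L2:
  'aa': in L2? Yes
  'ab': in L2? No
Intersection = {aa}
|L1 ∩ L2| = 1

1


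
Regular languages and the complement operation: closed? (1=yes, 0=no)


Regular languages are closed under all standard operations:
- Union: Yes (product construction)
- Intersection: Yes (product construction)
- Complement: Yes (swap accept/reject)
- Concatenation: Yes (NFA construction)
Operation: complement -> Closed

1


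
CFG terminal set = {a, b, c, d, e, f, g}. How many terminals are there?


Terminal symbols: a, b, c, d, e, f, g
Counting each: a (#1), b (#2), c (#3), d (#4), e (#5), f (#6), g (#7)
Total = 7

7


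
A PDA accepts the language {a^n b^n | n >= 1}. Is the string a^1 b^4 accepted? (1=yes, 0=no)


Language requires equal numbers of a's and b's
PDA pushes for each 'a', pops for each 'b'
Number of a's = 1
Number of b's = 4
1 != 4 -> Reject

0


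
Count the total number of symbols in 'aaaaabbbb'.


String: 'aaaaabbbb'
Counting characters:
  'a' appears 5 time(s)
  'b' appears 4 time(s)
Total length = 5 + 4 = 9

9


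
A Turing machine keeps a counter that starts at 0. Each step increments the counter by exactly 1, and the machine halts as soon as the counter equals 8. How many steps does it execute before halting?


Counter starts at 0. Counting sequence:
  Step 1: counter = 1
  Step 2: counter = 2
  Step 3: counter = 3
  Step 4: counter = 4
  Step 5: counter = 5
  Step 6: counter = 6
  Step 7: counter = 7
  Step 8: counter = 8
Counter reached 8 -> halt
Total steps = 8

8


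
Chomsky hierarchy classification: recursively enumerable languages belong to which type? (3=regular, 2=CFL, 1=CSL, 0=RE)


Chomsky hierarchy levels:
  Type 3: Regular (DFA/NFA/regex)
  Type 2: Context-free (PDA)
  Type 1: Context-sensitive
  Type 0: Recursively enumerable (TM)
'recursively enumerable' corresponds to Type 0

0


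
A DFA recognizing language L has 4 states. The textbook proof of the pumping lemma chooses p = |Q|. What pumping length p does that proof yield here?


Pumping lemma for regular languages (standard proof):
Take p = |Q|, the number of DFA states.
Any string of length >= |Q| passes through |Q|+1 states while reading its first |Q| symbols,
so by pigeonhole some state repeats, giving the loop that can be pumped.
Here |Q| = 4
Therefore the proof uses p = 4

4


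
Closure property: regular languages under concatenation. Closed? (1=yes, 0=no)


Regular languages are closed under:
- Union (DFA product construction)
- Intersection (DFA product construction)
- Complement (swap accept/reject states)
- Concatenation (NFA construction)
- Kleene star (NFA construction)
concatenation is in this list
Therefore: closed

1


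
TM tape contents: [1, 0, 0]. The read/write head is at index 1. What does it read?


Tape: [1, 0, 0]
Positions: 0 1 2
Values:    1 0 0
Head at position 1
tape[1] = 0

0


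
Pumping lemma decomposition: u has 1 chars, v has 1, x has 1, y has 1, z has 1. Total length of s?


|s| = |u| + |v| + |x| + |y| + |z|
= 1 + 1 + 1 + 1 + 1
= 2 + 1 + 2
= 3 + 2
= 5

5


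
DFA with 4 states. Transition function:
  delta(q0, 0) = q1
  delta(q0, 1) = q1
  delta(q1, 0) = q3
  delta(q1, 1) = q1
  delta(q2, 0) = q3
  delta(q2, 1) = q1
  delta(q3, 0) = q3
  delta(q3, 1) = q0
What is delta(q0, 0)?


Looking up transition function:
delta(q0, 0) in the table
Row: q0, Column: 0
Result: q1

q1


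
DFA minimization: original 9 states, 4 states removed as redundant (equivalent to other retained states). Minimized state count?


Original DFA: 9 states
Redundant states removed: 4
Minimized states = original - removed
= 9 - 4
= 5

5


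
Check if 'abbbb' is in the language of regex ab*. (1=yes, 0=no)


Pattern: ab*
String: 'abbbb'
Pattern requires: exactly one 'a' followed by zero or more 'b's
First char is 'a' -> OK
Rest 'bbbb': all b's? Yes
Result: 1

1


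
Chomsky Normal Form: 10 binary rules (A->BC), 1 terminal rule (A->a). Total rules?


CNF allows two rule forms:
  A -> BC (binary): 10 rules
  A -> a (terminal): 1 rule
Total = 10 + 1 = 11

11


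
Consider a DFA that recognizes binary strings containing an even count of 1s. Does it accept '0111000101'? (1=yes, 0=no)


DFA has 2 states: q_even (start, accept=yes) and q_odd
Processing string '0111000101' character by character:
  Position 0: read '0', 1-count=0 -> q_even (no change)
  Position 1: read '1', 1-count=1 -> q_odd
  Position 2: read '1', 1-count=2 -> q_even
  Position 3: read '1', 1-count=3 -> q_odd
  Position 4: read '0', 1-count=3 -> q_odd (no change)
  Position 5: read '0', 1-count=3 -> q_odd (no change)
  Position 6: read '0', 1-count=3 -> q_odd (no change)
  Position 7: read '1', 1-count=4 -> q_even
  Position 8: read '0', 1-count=4 -> q_even (no change)
  Position 9: read '1', 1-count=5 -> q_odd
Final state: q_odd, total 1s = 5 (odd); the DFA requires an even count -> reject

0


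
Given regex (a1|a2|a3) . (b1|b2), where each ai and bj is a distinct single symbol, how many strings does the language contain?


First group: 3 alternatives
Second group: 2 alternatives
Concatenation: each choice from group 1 pairs with each from group 2
Total = 3 x 2 = 6

6


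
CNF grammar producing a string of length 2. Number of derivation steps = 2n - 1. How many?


Chomsky Normal Form derivation:
String length n = 2
Each step either:
  - Splits a nonterminal into two (n-1 such steps)
  - Converts a nonterminal to terminal (n such steps)
Total = (n-1) + n = 2n - 1
= 2(2) - 1
= 4 - 1
= 3

3


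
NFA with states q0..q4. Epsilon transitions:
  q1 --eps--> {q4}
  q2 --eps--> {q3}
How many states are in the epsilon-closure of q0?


Starting from q0
Initialize closure = {q0}
q0 has no outgoing epsilon transitions -> nothing to add
Final closure: {q0}
Size = 1

1


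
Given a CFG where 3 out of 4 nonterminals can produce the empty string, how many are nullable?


Nonterminals: {S, A, B, C}
A nonterminal is nullable if it can derive epsilon
Counting nullable nonterminals: 3
Total nullable = 3

3


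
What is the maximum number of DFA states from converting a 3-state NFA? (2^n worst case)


NFA has 3 states
Subset construction: each DFA state = subset of NFA states
Maximum subsets = 2^3
2^3 = 8

8


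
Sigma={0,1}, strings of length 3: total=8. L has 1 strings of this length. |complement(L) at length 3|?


Alphabet: {0,1}
String length: 3
Total strings of length 3 = 2^3 = 8
Strings in L = 1
Complement = total - |L|
= 8 - 1
= 7

7


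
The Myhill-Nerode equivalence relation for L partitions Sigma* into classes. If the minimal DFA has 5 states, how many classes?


Myhill-Nerode theorem:
Number of equivalence classes = number of states in minimal DFA
Minimal DFA states = 5
Therefore equivalence classes = 5

5


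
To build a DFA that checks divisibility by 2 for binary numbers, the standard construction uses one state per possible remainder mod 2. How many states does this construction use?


Divisibility by 2 is tracked via the remainder mod 2: 0, 1, ..., 1
The construction assigns one state to each remainder
Number of remainders = 2

2


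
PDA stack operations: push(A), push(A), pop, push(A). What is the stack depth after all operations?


Tracing stack operations:
  push(A) -> stack = [A], depth=1
  push(A) -> stack = [A,A], depth=2
  pop -> removed A, stack = [A], depth=1
  push(A) -> stack = [A,A], depth=2
Final depth = 2

2


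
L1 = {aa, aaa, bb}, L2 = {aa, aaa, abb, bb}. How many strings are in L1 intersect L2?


L1 = {aa, aaa, bb}
L2 = {aa, aaa, abb, bb}
Checking each string in L1 against L2:
  'aa': in L2? Yes
  'aaa': in L2? Yes
  'bb': in L2? Yes
Intersection = {aa, aaa, bb}
|L1 ∩ L2| = 3

3


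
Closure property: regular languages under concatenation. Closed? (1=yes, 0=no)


Regular languages are closed under:
- Union (DFA product construction)
- Intersection (DFA product construction)
- Complement (swap accept/reject states)
- Concatenation (NFA construction)
- Kleene star (NFA construction)
concatenation is in this list
Therefore: closed

1


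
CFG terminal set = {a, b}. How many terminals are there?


Terminal symbols: a, b
Counting each: a (#1), b (#2)
Total = 2

2


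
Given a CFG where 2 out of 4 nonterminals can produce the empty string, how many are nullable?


Nonterminals: {S, A, B, C}
A nonterminal is nullable if it can derive epsilon
Counting nullable nonterminals: 2
Total nullable = 2

2


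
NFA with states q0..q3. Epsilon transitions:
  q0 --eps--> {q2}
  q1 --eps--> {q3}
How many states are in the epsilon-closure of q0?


Starting from q0
Initialize closure = {q0}
Follow epsilon from q0 -> add q2
Final closure: {q0, q2}
Size = 2

2


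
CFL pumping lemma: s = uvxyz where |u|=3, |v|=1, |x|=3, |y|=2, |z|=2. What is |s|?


|s| = |u| + |v| + |x| + |y| + |z|
= 3 + 1 + 3 + 2 + 2
= 4 + 3 + 4
= 7 + 4
= 11

11


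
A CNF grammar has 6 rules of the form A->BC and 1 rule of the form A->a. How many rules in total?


CNF allows two rule forms:
  A -> BC (binary): 6 rules
  A -> a (terminal): 1 rule
Total = 6 + 1 = 7

7


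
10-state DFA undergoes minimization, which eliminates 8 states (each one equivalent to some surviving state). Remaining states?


Original DFA: 10 states
Redundant states removed: 8
Minimized states = original - removed
= 10 - 8
= 2

2


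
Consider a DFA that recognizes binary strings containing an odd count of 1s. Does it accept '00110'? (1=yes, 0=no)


DFA has 2 states: q_even (start, accept=no) and q_odd
Processing string '00110' character by character:
  Position 0: read '0', 1-count=0 -> q_even (no change)
  Position 1: read '0', 1-count=0 -> q_even (no change)
  Position 2: read '1', 1-count=1 -> q_odd
  Position 3: read '1', 1-count=2 -> q_even
  Position 4: read '0', 1-count=2 -> q_even (no change)
Final state: q_even, total 1s = 2 (even); the DFA requires an odd count -> reject

0


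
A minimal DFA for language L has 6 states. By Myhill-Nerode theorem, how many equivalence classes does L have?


Myhill-Nerode theorem:
Number of equivalence classes = number of states in minimal DFA
Minimal DFA states = 6
Therefore equivalence classes = 6

6


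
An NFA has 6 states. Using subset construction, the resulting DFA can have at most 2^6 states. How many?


NFA has 6 states
Subset construction: each DFA state = subset of NFA states
Maximum subsets = 2^6
2^6 = 64

64


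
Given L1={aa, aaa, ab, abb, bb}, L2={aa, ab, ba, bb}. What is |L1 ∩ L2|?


L1 = {aa, aaa, ab, abb, bb}
L2 = {aa, ab, ba, bb}
Checking each string in L1 against L2:
  'aa': in L2? Yes
  'aaa': in L2? No
  'ab': in L2? Yes
  'abb': in L2? No
  'bb': in L2? Yes
Intersection = {aa, ab, bb}
|L1 ∩ L2| = 3

3


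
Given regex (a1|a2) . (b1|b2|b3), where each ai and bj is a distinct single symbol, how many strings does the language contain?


First group: 2 alternatives
Second group: 3 alternatives
Concatenation: each choice from group 1 pairs with each from group 2
Total = 2 x 3 = 6

6


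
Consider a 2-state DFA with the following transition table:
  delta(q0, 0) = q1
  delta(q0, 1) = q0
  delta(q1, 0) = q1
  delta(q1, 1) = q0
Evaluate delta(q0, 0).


Looking up transition function:
delta(q0, 0) in the table
Row: q0, Column: 0
Result: q1

q1


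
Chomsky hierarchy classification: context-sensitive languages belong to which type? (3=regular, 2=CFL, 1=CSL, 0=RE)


Chomsky hierarchy levels:
  Type 3: Regular (DFA/NFA/regex)
  Type 2: Context-free (PDA)
  Type 1: Context-sensitive
  Type 0: Recursively enumerable (TM)
'context-sensitive' corresponds to Type 1

1


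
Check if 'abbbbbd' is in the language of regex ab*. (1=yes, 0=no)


Pattern: ab*
String: 'abbbbbd'
Pattern requires: exactly one 'a' followed by zero or more 'b's
First char is 'a' -> OK
Rest 'bbbbbd': all b's? No
Result: 0

0


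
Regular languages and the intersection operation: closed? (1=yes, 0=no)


Regular languages are closed under all standard operations:
- Union: Yes (product construction)
- Intersection: Yes (product construction)
- Complement: Yes (swap accept/reject)
- Concatenation: Yes (NFA construction)
Operation: intersection -> Closed

1


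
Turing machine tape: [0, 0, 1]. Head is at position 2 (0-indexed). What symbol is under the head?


Tape: [0, 0, 1]
Positions: 0 1 2
Values:    0 0 1
Head at position 2
tape[2] = 1

1


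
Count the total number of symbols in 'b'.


String: 'b'
Counting characters:
  'b' appears 1 time(s)
Total length = 0 + 1 = 1

1


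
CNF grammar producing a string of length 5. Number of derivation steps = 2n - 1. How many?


Chomsky Normal Form derivation:
String length n = 5
Each step either:
  - Splits a nonterminal into two (n-1 such steps)
  - Converts a nonterminal to terminal (n such steps)
Total = (n-1) + n = 2n - 1
= 2(5) - 1
= 10 - 1
= 9

9


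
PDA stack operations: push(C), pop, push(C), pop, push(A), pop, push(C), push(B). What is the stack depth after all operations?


Tracing stack operations:
  push(C) -> stack = [C], depth=1
  pop -> removed C, stack = [], depth=0
  push(C) -> stack = [C], depth=1
  pop -> removed C, stack = [], depth=0
  push(A) -> stack = [A], depth=1
  pop -> removed A, stack = [], depth=0
  push(C) -> stack = [C], depth=1
  push(B) -> stack = [C,B], depth=2
Final depth = 2

2


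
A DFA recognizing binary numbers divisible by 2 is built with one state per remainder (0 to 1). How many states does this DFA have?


Divisibility by 2 is tracked via the remainder mod 2: 0, 1, ..., 1
The construction assigns one state to each remainder
Number of remainders = 2

2


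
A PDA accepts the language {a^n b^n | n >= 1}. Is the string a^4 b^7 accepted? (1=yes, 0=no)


Language requires equal numbers of a's and b's
PDA pushes for each 'a', pops for each 'b'
Number of a's = 4
Number of b's = 7
4 != 7 -> Reject

0


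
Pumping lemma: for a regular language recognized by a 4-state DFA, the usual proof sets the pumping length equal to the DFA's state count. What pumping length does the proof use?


Pumping lemma for regular languages (standard proof):
Take p = |Q|, the number of DFA states.
Any string of length >= |Q| passes through |Q|+1 states while reading its first |Q| symbols,
so by pigeonhole some state repeats, giving the loop that can be pumped.
Here |Q| = 4
Therefore the proof uses p = 4

4


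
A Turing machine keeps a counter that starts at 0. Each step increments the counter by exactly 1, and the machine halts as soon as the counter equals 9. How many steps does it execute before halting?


Counter starts at 0. Counting sequence:
  Step 1: counter = 1
  Step 2: counter = 2
  Step 3: counter = 3
  Step 4: counter = 4
  Step 5: counter = 5
  Step 6: counter = 6
  ...
  Step 9: counter = 9
Counter reached 9 -> halt
Total steps = 9

9


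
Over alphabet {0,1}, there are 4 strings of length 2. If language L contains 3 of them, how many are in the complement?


Alphabet: {0,1}
String length: 2
Total strings of length 2 = 2^2 = 4
Strings in L = 3
Complement = total - |L|
= 4 - 3
= 1

1


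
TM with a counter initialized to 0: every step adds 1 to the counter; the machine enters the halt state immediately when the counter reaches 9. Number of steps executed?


Counter starts at 0. Counting sequence:
  Step 1: counter = 1
  Step 2: counter = 2
  Step 3: counter = 3
  Step 4: counter = 4
  Step 5: counter = 5
  Step 6: counter = 6
  ...
  Step 9: counter = 9
Counter reached 9 -> halt
Total steps = 9

9


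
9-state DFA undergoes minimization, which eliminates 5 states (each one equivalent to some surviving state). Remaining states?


Original DFA: 9 states
Redundant states removed: 5
Minimized states = original - removed
= 9 - 5
= 4

4


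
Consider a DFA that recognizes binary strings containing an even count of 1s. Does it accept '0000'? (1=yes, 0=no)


DFA has 2 states: q_even (start, accept=yes) and q_odd
Processing string '0000' character by character:
  Position 0: read '0', 1-count=0 -> q_even (no change)
  Position 1: read '0', 1-count=0 -> q_even (no change)
  Position 2: read '0', 1-count=0 -> q_even (no change)
  Position 3: read '0', 1-count=0 -> q_even (no change)
Final state: q_even, total 1s = 0 (even); the DFA requires an even count -> accept

1


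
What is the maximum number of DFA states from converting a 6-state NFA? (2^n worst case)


NFA has 6 states
Subset construction: each DFA state = subset of NFA states
Maximum subsets = 2^6
2^6 = 64

64


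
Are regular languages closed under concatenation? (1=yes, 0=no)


Regular languages are closed under all standard operations:
- Union: Yes (product construction)
- Intersection: Yes (product construction)
- Complement: Yes (swap accept/reject)
- Concatenation: Yes (NFA construction)
Operation: concatenation -> Closed

1


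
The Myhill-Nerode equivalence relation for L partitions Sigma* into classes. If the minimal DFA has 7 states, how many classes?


Myhill-Nerode theorem:
Number of equivalence classes = number of states in minimal DFA
Minimal DFA states = 7
Therefore equivalence classes = 7

7


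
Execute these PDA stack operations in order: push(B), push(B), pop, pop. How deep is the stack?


Tracing stack operations:
  push(B) -> stack = [B], depth=1
  push(B) -> stack = [B,B], depth=2
  pop -> removed B, stack = [B], depth=1
  pop -> removed B, stack = [], depth=0
Final depth = 0

0


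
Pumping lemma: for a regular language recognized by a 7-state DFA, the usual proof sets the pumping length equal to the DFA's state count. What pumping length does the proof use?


Pumping lemma for regular languages (standard proof):
Take p = |Q|, the number of DFA states.
Any string of length >= |Q| passes through |Q|+1 states while reading its first |Q| symbols,
so by pigeonhole some state repeats, giving the loop that can be pumped.
Here |Q| = 7
Therefore the proof uses p = 7

7


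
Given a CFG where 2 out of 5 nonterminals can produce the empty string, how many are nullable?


Nonterminals: {S, A, B, C, D}
A nonterminal is nullable if it can derive epsilon
Counting nullable nonterminals: 2
Total nullable = 2

2


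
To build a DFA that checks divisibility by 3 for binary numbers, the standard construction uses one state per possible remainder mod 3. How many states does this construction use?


Divisibility by 3 is tracked via the remainder mod 3: 0, 1, ..., 2
The construction assigns one state to each remainder
Number of remainders = 3

3


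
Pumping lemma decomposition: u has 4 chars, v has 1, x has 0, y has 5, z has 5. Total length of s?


|s| = |u| + |v| + |x| + |y| + |z|
= 4 + 1 + 0 + 5 + 5
= 5 + 0 + 10
= 5 + 10
= 15

15


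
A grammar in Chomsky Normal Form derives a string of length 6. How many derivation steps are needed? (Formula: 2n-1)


Chomsky Normal Form derivation:
String length n = 6
Each step either:
  - Splits a nonterminal into two (n-1 such steps)
  - Converts a nonterminal to terminal (n such steps)
Total = (n-1) + n = 2n - 1
= 2(6) - 1
= 12 - 1
= 11

11


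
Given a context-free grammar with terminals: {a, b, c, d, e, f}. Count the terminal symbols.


Terminal symbols: a, b, c, d, e, f
Counting each: a (#1), b (#2), c (#3), d (#4), e (#5), f (#6)
Total = 6

6


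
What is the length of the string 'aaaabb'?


String: 'aaaabb'
Counting characters:
  'a' appears 4 time(s)
  'b' appears 2 time(s)
Total length = 4 + 2 = 6

6


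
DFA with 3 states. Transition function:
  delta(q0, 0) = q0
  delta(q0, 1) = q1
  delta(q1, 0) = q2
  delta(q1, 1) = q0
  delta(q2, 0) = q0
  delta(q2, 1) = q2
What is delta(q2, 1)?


Looking up transition function:
delta(q2, 1) in the table
Row: q2, Column: 1
Result: q2

q2


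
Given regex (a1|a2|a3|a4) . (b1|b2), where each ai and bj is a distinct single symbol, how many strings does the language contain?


First group: 4 alternatives
Second group: 2 alternatives
Concatenation: each choice from group 1 pairs with each from group 2
Total = 4 x 2 = 8

8


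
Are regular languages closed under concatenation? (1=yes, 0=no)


Regular languages are closed under:
- Union (DFA product construction)
- Intersection (DFA product construction)
- Complement (swap accept/reject states)
- Concatenation (NFA construction)
- Kleene star (NFA construction)
concatenation is in this list
Therefore: closed

1


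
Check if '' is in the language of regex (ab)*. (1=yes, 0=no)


Pattern: (ab)*
String: ''
Pattern requires: zero or more repetitions of 'ab'
Pairs: []
All pairs are 'ab'? Yes
Result: 1

1


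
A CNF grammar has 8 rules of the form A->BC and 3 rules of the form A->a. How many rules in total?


CNF allows two rule forms:
  A -> BC (binary): 8 rules
  A -> a (terminal): 3 rules
Total = 8 + 3 = 11

11


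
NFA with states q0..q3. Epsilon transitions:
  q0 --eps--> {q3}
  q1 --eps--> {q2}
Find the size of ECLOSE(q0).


Starting from q0
Initialize closure = {q0}
Follow epsilon from q0 -> add q3
Final closure: {q0, q3}
Size = 2

2


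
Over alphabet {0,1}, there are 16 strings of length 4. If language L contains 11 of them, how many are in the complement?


Alphabet: {0,1}
String length: 4
Total strings of length 4 = 2^4 = 16
Strings in L = 11
Complement = total - |L|
= 16 - 11
= 5

5


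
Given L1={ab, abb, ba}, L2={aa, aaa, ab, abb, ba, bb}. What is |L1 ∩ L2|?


L1 = {ab, abb, ba}
L2 = {aa, aaa, ab, abb, ba, bb}
Checking each string in L1 against L2:
  'ab': in L2? Yes
  'abb': in L2? Yes
  'ba': in L2? Yes
Intersection = {ab, abb, ba}
|L1 ∩ L2| = 3

3


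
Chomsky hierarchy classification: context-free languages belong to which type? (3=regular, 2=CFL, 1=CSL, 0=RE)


Chomsky hierarchy levels:
  Type 3: Regular (DFA/NFA/regex)
  Type 2: Context-free (PDA)
  Type 1: Context-sensitive
  Type 0: Recursively enumerable (TM)
'context-free' corresponds to Type 2

2


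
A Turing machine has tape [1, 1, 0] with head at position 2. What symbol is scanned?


Tape: [1, 1, 0]
Positions: 0 1 2
Values:    1 1 0
Head at position 2
tape[2] = 0

0


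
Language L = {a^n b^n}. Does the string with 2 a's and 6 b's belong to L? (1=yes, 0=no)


Language requires equal numbers of a's and b's
PDA pushes for each 'a', pops for each 'b'
Number of a's = 2
Number of b's = 6
2 != 6 -> Reject

0


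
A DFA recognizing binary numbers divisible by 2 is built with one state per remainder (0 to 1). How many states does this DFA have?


Divisibility by 2 is tracked via the remainder mod 2: 0, 1, ..., 1
The construction assigns one state to each remainder
Number of remainders = 2

2


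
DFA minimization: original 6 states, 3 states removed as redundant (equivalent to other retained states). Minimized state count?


Original DFA: 6 states
Redundant states removed: 3
Minimized states = original - removed
= 6 - 3
= 3

3


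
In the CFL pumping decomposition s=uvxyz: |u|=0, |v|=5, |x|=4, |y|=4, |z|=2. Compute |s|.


|s| = |u| + |v| + |x| + |y| + |z|
= 0 + 5 + 4 + 4 + 2
= 5 + 4 + 6
= 9 + 6
= 15

15


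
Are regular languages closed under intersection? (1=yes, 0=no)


Regular languages are closed under:
- Union (DFA product construction)
- Intersection (DFA product construction)
- Complement (swap accept/reject states)
- Concatenation (NFA construction)
- Kleene star (NFA construction)
intersection is in this list
Therefore: closed

1


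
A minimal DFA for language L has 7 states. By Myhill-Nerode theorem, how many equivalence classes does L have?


Myhill-Nerode theorem:
Number of equivalence classes = number of states in minimal DFA
Minimal DFA states = 7
Therefore equivalence classes = 7

7


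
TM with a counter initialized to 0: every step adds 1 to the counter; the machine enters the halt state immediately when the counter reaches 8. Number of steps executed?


Counter starts at 0. Counting sequence:
  Step 1: counter = 1
  Step 2: counter = 2
  Step 3: counter = 3
  Step 4: counter = 4
  Step 5: counter = 5
  Step 6: counter = 6
  Step 7: counter = 7
  Step 8: counter = 8
Counter reached 8 -> halt
Total steps = 8

8


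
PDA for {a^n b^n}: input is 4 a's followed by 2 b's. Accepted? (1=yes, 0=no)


Language requires equal numbers of a's and b's
PDA pushes for each 'a', pops for each 'b'
Number of a's = 4
Number of b's = 2
4 != 2 -> Reject

0


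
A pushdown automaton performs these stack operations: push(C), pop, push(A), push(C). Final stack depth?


Tracing stack operations:
  push(C) -> stack = [C], depth=1
  pop -> removed C, stack = [], depth=0
  push(A) -> stack = [A], depth=1
  push(C) -> stack = [A,C], depth=2
Final depth = 2

2


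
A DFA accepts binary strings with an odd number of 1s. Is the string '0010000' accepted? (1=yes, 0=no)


DFA has 2 states: q_even (start, accept=no) and q_odd
Processing string '0010000' character by character:
  Position 0: read '0', 1-count=0 -> q_even (no change)
  Position 1: read '0', 1-count=0 -> q_even (no change)
  Position 2: read '1', 1-count=1 -> q_odd
  Position 3: read '0', 1-count=1 -> q_odd (no change)
  Position 4: read '0', 1-count=1 -> q_odd (no change)
  Position 5: read '0', 1-count=1 -> q_odd (no change)
  Position 6: read '0', 1-count=1 -> q_odd (no change)
Final state: q_odd, total 1s = 1 (odd); the DFA requires an odd count -> accept

1
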